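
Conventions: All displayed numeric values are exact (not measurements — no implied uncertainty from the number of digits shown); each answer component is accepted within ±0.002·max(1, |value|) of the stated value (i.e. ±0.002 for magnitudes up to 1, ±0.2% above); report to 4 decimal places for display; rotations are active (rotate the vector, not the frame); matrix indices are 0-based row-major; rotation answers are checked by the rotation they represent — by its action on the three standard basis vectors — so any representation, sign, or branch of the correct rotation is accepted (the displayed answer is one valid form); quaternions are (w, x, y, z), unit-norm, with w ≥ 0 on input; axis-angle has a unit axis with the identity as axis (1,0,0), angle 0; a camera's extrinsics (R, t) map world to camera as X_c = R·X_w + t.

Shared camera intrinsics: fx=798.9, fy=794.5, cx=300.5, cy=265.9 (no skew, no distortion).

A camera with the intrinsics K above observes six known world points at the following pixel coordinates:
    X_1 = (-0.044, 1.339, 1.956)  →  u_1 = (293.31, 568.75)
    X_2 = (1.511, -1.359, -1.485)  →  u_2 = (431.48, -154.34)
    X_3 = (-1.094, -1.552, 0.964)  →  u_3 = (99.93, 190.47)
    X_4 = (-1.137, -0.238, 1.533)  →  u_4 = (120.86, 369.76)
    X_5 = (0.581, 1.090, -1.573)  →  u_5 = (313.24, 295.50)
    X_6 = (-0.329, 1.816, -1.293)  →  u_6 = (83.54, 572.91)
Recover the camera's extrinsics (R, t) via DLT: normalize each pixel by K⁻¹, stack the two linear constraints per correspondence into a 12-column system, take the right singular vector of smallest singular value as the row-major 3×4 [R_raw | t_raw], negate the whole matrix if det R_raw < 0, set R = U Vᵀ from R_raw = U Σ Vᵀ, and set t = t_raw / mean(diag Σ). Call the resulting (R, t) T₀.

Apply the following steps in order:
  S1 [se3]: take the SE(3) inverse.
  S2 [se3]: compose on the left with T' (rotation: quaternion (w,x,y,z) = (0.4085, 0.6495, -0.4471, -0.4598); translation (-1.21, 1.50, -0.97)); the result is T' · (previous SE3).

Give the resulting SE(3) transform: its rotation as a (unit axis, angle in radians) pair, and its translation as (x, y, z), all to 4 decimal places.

rotation (axis_angle) = ((0.6912, -0.6402, -0.3351), 2.6600), translation = (2.2488, 0.6663, 2.0732)

source (pnp_recover): camera pose = R=[0.9821 0.1285 0.1380; -0.1806 0.8522 0.4911; -0.0545 -0.5072 0.8601], t=(-0.4500, 0.0500, 4.6599)
after S1 (invert_se3): R=[0.9821 -0.1806 -0.0545; 0.1285 0.8522 -0.5072; 0.1380 0.4911 0.8601], t=(0.7050, 2.3787, -3.9705)
after S2 (compose_se3): R=[0.0150 -0.6795 -0.7335; -0.9900 -0.1131 0.0845; -0.1404 0.7249 -0.6744], t=(2.2488, 0.6663, 2.0732)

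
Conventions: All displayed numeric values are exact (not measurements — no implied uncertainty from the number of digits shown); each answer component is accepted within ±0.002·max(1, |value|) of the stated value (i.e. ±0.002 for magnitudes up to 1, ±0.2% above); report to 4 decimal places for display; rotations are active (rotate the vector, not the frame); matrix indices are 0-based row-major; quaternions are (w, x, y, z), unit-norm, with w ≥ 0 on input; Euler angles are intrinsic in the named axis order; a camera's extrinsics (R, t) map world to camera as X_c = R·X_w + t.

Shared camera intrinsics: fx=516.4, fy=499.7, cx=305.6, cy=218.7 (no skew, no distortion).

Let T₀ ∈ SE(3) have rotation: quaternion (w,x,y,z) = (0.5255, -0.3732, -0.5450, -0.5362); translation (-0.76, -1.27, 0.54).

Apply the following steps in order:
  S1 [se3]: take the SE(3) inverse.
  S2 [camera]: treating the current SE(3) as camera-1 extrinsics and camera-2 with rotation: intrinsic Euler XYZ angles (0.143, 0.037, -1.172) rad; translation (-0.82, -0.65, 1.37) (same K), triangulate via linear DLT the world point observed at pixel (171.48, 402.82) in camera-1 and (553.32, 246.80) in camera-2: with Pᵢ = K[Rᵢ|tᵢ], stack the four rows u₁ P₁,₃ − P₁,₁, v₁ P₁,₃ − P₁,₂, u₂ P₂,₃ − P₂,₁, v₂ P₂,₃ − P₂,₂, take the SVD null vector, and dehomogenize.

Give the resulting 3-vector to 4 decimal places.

after S1 (invert_se3): R=[-0.1691 -0.1568 0.9730; 0.9704 0.1464 0.1922; -0.1726 0.9767 0.1274], t=(-0.8531, 0.8196, 1.0405)
after S2 (triangulate): (-0.0930, 1.8522, 0.3811)

result = (-0.0930, 1.8522, 0.3811)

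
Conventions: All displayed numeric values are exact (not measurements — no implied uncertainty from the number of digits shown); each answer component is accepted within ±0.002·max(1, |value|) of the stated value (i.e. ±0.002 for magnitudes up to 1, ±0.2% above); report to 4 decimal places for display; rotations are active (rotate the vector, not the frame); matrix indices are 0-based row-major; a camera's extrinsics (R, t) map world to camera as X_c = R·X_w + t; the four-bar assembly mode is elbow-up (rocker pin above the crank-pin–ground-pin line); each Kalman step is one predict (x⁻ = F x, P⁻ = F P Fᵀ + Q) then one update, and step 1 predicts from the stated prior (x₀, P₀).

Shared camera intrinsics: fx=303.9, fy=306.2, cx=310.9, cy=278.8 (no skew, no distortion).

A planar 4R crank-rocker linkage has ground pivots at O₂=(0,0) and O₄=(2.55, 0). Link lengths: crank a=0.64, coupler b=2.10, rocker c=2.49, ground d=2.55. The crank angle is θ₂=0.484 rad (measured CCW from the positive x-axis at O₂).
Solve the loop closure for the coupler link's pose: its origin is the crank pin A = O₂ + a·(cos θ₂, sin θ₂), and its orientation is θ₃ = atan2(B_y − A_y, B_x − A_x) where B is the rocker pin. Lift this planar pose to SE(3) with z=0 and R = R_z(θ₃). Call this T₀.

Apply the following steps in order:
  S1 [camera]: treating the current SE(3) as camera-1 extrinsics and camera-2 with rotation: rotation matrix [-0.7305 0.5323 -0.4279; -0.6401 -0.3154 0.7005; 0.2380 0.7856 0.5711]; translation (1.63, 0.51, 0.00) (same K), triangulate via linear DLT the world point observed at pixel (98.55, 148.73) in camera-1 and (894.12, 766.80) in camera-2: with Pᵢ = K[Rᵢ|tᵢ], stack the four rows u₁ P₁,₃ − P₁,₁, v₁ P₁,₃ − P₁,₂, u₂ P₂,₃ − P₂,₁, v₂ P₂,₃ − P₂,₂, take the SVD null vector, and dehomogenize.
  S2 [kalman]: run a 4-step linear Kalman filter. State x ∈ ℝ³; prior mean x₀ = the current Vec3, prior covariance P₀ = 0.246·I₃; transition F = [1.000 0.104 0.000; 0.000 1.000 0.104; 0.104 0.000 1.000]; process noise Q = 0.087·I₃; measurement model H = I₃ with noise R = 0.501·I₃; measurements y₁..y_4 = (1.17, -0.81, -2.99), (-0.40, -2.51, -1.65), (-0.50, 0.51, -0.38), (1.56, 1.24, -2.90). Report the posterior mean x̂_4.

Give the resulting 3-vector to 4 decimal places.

result = (0.1642, 0.1688, -1.4185)

source (fourbar_fk): coupler pose = R=[0.4053 -0.9142 0.0000; 0.9142 0.4053 0.0000; 0.0000 0.0000 1.0000], t=(0.5665, 0.2978, 0.0000)
after S1 (triangulate): (-1.5464, 1.1230, 1.5555)
after S2 (kf_track): (0.1642, 0.1688, -1.4185)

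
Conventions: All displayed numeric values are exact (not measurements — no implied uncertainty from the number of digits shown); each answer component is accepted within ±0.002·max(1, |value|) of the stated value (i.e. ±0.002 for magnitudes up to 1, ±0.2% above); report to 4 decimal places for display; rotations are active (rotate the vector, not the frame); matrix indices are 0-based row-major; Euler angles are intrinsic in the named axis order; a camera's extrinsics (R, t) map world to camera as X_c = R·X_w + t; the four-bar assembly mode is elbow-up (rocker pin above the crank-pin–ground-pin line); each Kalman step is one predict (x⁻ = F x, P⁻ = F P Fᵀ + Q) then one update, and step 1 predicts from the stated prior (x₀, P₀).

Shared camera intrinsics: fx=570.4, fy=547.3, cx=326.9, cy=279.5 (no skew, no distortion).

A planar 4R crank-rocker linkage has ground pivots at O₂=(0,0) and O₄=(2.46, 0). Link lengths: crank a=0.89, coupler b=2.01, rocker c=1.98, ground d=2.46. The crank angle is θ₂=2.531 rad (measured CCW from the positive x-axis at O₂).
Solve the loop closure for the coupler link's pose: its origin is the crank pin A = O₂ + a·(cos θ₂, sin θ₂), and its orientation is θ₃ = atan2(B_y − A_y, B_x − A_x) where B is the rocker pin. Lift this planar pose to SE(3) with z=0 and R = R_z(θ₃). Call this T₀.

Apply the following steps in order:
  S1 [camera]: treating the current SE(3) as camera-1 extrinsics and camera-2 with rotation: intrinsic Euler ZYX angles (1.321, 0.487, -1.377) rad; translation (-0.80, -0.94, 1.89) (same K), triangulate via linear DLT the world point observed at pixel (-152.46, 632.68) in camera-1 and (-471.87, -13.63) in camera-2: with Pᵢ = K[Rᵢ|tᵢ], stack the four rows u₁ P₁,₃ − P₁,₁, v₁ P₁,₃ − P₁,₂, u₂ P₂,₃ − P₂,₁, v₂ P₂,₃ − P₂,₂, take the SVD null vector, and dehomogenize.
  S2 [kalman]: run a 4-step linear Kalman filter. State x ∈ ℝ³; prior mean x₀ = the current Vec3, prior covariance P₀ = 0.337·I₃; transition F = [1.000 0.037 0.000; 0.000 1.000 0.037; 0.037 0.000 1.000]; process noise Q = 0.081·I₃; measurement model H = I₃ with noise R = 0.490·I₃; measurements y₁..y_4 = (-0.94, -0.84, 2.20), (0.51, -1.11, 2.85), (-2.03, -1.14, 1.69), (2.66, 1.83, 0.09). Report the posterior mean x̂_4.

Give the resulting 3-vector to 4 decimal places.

source (fourbar_fk): coupler pose = R=[0.8945 -0.4471 0.0000; 0.4471 0.8945 0.0000; 0.0000 0.0000 1.0000], t=(-0.7292, 0.5103, 0.0000)
after S1 (triangulate): (-0.2587, 0.6222, 1.4740)
after S2 (kf_track): (0.3480, 0.2833, 1.3690)

result = (0.3480, 0.2833, 1.3690)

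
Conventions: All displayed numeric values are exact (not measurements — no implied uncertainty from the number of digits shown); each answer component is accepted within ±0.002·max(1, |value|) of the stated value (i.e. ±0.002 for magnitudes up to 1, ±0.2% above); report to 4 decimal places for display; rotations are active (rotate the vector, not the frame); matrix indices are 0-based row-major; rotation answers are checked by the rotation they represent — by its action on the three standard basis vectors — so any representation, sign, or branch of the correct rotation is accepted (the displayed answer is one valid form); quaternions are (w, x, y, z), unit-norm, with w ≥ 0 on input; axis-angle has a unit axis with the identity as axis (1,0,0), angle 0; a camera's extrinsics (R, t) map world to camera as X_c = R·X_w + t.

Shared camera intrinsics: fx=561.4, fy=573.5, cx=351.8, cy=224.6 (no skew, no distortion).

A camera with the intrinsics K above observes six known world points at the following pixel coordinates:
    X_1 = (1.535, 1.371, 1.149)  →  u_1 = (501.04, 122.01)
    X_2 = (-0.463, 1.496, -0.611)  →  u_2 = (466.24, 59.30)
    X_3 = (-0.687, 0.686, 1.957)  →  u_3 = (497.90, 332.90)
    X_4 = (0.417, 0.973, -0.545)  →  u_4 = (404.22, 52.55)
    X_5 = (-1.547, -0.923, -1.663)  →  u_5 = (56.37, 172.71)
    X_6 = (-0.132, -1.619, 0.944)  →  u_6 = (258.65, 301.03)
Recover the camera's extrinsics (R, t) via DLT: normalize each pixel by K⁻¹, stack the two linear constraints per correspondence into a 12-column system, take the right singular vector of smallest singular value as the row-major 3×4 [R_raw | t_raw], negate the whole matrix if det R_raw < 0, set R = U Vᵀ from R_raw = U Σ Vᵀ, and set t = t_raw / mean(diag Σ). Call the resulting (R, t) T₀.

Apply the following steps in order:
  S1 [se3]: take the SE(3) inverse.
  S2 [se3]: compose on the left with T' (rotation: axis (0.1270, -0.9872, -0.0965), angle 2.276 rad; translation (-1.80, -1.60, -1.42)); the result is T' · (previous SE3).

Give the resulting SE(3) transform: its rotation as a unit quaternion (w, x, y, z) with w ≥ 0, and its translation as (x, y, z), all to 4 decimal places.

source (pnp_recover): camera pose = R=[0.0612 0.8572 0.5113; -0.6304 -0.3640 0.6856; 0.7738 -0.3643 0.5181], t=(-0.1200, -0.4900, 5.2501)
after S1 (invert_se3): R=[0.0612 -0.6304 0.7738; 0.8572 -0.3640 -0.3643; 0.5113 0.6856 0.5181], t=(-4.3642, 1.8374, -2.3228)
after S2 (compose_se3): R=[-0.5469 -0.0889 -0.8325; 0.8349 -0.1308 -0.5346; -0.0613 -0.9874 0.1458], t=(2.4612, 1.2428, -2.6764)

rotation (quat) = (0.3421, -0.3309, -0.5636, 0.6752), translation = (2.4612, 1.2428, -2.6764)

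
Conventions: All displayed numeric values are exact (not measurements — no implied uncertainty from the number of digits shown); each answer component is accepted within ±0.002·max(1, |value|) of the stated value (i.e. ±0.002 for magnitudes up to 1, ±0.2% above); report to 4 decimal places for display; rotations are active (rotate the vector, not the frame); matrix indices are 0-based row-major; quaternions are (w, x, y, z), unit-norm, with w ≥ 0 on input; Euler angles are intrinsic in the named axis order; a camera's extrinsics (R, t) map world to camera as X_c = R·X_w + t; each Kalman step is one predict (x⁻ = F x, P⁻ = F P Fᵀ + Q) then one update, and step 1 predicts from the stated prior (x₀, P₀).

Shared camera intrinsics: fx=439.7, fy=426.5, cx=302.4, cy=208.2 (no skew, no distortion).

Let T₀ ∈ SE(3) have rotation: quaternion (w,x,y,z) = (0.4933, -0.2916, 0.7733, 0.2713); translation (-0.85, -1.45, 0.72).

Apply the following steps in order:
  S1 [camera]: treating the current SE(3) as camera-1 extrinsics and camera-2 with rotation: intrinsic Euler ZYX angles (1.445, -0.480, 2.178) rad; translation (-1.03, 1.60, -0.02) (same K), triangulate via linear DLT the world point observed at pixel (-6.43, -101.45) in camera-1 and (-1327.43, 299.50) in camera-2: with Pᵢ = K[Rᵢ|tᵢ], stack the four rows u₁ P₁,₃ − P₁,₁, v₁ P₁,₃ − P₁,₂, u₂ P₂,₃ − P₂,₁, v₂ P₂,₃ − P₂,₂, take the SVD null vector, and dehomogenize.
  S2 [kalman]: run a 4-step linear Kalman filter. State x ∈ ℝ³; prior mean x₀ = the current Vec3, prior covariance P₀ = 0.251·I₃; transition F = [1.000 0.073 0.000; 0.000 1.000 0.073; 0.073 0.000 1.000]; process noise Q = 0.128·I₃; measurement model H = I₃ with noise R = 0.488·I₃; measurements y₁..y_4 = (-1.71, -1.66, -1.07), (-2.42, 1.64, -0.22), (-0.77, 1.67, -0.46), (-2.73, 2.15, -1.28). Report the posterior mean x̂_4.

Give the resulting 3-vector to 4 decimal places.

after S1 (triangulate): (-1.1636, 0.6113, -1.2234)
after S2 (kf_track): (-1.8390, 1.3254, -1.0160)

result = (-1.8390, 1.3254, -1.0160)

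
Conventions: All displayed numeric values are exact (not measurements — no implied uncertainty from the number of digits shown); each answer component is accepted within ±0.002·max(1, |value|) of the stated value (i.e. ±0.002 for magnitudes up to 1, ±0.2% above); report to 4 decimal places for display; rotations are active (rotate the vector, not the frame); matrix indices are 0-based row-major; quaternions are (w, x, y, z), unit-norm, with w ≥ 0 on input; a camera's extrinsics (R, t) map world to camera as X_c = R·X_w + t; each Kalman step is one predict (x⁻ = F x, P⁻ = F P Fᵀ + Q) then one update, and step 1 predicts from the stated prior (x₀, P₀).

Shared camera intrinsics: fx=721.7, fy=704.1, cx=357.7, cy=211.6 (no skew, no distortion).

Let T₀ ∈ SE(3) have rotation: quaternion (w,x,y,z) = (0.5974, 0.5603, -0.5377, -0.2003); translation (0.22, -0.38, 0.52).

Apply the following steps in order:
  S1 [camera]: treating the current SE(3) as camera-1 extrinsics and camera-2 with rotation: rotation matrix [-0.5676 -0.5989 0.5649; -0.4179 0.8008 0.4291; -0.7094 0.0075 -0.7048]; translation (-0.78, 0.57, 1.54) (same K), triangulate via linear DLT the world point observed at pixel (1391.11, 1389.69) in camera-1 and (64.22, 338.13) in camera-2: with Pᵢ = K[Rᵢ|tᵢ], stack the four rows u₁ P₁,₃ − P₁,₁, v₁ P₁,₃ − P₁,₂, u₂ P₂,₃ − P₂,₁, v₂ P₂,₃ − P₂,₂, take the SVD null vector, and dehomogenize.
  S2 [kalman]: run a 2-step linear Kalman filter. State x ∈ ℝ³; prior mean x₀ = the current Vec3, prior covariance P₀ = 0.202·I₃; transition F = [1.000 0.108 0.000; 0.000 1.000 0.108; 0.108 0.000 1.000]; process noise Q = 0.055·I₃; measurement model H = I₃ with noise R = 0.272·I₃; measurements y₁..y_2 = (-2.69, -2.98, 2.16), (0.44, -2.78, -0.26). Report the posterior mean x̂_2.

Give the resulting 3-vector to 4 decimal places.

result = (-1.0024, -1.8334, -0.1794)

after S1 (triangulate): (-1.0216, 0.4270, -1.6757)
after S2 (kf_track): (-1.0024, -1.8334, -0.1794)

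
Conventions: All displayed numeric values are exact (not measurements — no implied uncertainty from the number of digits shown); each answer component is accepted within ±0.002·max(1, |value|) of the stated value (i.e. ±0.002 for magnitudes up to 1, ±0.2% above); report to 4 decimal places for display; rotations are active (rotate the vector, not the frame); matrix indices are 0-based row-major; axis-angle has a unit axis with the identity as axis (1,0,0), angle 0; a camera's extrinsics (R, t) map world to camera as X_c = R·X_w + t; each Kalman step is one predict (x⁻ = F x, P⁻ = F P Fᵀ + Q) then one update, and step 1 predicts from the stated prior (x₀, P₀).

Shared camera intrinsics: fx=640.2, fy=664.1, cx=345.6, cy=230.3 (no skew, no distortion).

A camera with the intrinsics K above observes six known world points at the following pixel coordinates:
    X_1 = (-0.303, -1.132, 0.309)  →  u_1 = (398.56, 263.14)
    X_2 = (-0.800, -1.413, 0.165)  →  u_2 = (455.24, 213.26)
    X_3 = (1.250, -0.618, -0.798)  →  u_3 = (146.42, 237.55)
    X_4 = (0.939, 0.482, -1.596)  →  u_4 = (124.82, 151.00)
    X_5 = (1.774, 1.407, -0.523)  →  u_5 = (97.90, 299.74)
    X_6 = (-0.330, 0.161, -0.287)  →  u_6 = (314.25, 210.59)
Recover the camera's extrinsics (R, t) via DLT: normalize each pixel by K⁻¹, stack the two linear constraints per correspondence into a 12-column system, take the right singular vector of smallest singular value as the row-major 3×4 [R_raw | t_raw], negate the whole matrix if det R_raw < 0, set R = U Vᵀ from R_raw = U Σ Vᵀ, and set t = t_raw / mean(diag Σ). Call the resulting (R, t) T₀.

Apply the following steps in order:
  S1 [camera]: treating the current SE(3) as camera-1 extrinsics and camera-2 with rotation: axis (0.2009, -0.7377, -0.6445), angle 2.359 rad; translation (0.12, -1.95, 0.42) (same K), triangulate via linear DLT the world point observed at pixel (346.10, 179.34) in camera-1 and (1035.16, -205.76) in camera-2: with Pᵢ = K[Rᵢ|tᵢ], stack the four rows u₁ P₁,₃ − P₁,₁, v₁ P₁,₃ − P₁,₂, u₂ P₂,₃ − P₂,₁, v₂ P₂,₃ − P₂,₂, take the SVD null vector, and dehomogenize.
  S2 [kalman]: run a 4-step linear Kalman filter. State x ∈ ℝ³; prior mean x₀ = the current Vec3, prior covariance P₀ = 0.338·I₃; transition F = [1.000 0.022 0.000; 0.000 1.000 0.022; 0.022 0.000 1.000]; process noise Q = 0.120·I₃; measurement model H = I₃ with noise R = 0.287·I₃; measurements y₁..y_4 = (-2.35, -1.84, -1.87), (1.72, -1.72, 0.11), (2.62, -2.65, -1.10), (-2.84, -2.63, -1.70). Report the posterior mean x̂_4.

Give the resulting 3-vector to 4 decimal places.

source (pnp_recover): camera pose = R=[-0.8054 -0.3678 0.4648; 0.4726 0.0748 0.8781; -0.3577 0.9269 0.1135], t=(-0.3800, 0.2099, 6.0295)
after S1 (triangulate): (-1.3254, 1.4364, -0.3296)
after S2 (kf_track): (-0.7470, -2.2607, -1.2496)

result = (-0.7470, -2.2607, -1.2496)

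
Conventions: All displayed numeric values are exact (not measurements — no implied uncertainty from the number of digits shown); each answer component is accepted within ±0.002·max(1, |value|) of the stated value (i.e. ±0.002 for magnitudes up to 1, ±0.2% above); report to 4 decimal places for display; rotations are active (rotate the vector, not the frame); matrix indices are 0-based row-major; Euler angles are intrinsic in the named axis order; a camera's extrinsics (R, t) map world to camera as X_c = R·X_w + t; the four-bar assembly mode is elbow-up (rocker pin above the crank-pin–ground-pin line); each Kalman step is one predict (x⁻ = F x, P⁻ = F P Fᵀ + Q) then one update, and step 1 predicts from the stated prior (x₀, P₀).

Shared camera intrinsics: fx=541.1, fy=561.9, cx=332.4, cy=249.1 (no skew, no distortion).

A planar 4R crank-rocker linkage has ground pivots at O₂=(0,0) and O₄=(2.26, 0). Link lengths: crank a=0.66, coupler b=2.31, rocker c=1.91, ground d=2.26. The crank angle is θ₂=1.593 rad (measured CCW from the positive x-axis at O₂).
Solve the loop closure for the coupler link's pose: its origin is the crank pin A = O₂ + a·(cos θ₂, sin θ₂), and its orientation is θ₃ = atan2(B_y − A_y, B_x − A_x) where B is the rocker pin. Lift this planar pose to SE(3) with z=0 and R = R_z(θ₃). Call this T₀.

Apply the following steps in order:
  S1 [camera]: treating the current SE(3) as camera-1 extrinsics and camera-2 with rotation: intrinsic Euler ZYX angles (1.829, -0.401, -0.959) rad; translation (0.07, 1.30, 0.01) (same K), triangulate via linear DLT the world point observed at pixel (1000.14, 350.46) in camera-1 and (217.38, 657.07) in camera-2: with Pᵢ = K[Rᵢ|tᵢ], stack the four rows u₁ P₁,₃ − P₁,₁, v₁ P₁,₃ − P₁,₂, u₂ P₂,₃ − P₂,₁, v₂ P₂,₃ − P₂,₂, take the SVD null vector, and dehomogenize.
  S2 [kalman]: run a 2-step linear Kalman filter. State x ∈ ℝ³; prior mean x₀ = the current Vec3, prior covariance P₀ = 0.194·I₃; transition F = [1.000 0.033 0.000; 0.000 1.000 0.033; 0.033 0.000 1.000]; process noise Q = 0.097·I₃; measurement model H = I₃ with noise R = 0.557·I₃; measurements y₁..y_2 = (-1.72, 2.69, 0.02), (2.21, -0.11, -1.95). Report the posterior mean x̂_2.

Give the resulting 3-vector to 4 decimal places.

result = (0.9057, 0.0313, 0.0075)

source (fourbar_fk): coupler pose = R=[0.8481 -0.5298 0.0000; 0.5298 0.8481 0.0000; 0.0000 0.0000 1.0000], t=(-0.0147, 0.6598, 0.0000)
after S1 (triangulate): (1.3217, -1.2948, 1.4524)
after S2 (kf_track): (0.9057, 0.0313, 0.0075)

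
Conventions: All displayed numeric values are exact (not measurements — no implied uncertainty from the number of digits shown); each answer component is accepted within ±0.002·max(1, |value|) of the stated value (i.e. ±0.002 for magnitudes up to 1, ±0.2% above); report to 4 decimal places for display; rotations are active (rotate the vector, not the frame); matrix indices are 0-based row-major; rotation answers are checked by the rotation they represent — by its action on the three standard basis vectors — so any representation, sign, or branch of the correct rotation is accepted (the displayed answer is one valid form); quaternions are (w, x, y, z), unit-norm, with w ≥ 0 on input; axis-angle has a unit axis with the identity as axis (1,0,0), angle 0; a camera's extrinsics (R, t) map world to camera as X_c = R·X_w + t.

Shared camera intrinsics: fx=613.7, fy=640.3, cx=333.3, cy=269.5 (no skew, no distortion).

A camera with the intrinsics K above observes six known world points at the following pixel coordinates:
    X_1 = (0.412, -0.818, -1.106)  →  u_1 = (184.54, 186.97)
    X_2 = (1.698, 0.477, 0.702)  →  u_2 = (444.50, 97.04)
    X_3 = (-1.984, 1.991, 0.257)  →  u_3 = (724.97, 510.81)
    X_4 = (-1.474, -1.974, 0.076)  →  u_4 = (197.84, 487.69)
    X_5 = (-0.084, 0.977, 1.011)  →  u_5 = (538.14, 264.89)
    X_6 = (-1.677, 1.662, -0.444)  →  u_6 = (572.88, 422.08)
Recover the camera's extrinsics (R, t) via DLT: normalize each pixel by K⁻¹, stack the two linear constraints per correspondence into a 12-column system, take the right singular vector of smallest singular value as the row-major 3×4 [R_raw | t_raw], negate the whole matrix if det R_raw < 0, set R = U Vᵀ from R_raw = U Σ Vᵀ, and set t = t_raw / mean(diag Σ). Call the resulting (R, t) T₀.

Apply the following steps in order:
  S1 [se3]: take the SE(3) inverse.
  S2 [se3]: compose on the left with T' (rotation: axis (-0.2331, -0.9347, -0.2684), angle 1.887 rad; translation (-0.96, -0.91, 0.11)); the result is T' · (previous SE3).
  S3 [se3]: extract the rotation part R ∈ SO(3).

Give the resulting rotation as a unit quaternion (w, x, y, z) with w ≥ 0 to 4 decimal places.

source (pnp_recover): camera pose = R=[0.0107 0.7144 0.6996; -0.8797 -0.3259 0.3462; 0.4753 -0.6192 0.6250], t=(0.1900, -0.1400, 4.7902)
after S1 (invert_se3): R=[0.0107 -0.8797 0.4753; 0.7144 -0.3259 -0.6192; 0.6996 0.3462 0.6250], t=(-2.4021, 2.7849, -3.0783)
after S2 (compose_se3): R=[-0.1804 -0.2444 -0.9527; 0.9815 -0.1082 -0.1581; -0.0644 -0.9636 0.2594], t=(3.6039, -0.3542, -1.2553)
after S3 (rot_of_se3): [-0.1804 -0.2444 -0.9527; 0.9815 -0.1082 -0.1581; -0.0644 -0.9636 0.2594]

rotation (quat) = (0.4927, -0.4088, -0.4508, 0.6221)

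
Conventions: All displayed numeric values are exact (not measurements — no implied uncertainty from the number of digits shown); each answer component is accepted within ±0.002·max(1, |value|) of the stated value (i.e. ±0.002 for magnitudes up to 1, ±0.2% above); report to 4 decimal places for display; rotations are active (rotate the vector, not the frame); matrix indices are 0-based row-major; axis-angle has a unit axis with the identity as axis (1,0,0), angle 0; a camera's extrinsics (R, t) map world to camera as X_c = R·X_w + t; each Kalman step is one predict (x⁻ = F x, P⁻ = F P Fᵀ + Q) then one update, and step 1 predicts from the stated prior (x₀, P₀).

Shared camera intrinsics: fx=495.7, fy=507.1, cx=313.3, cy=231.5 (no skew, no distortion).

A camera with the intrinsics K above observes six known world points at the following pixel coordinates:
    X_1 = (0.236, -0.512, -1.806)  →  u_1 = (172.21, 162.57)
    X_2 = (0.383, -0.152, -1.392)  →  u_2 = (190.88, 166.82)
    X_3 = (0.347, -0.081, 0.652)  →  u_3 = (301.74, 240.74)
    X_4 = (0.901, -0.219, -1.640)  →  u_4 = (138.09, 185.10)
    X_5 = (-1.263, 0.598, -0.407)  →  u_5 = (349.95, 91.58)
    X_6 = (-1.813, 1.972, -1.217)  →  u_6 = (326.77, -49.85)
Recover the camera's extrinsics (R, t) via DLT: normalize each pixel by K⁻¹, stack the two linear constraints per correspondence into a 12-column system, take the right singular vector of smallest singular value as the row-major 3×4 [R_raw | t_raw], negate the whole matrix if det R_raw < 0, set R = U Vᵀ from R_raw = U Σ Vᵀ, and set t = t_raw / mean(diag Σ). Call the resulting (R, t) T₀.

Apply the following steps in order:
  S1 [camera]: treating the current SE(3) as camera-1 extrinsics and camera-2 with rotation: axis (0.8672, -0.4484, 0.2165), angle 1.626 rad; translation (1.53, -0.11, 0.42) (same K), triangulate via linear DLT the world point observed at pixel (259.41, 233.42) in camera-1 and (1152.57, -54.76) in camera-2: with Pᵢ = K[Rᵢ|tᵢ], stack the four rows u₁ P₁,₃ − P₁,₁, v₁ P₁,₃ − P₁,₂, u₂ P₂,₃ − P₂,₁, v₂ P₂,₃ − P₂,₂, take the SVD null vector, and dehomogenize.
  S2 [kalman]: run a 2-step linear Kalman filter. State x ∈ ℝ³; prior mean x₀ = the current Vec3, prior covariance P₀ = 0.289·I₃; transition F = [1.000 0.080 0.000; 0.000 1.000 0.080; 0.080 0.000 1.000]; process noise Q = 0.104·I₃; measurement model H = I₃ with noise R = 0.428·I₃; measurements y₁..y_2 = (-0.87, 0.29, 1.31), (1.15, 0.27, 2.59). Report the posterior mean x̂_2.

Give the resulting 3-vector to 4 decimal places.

result = (0.5502, 0.3516, 1.6026)

source (pnp_recover): camera pose = R=[-0.8116 -0.1989 0.5494; 0.4752 -0.7717 0.4227; 0.3399 0.6041 0.7208], t=(-0.2501, -0.3801, 6.2104)
after S1 (triangulate): (0.8445, 0.2190, 0.4115)
after S2 (kf_track): (0.5502, 0.3516, 1.6026)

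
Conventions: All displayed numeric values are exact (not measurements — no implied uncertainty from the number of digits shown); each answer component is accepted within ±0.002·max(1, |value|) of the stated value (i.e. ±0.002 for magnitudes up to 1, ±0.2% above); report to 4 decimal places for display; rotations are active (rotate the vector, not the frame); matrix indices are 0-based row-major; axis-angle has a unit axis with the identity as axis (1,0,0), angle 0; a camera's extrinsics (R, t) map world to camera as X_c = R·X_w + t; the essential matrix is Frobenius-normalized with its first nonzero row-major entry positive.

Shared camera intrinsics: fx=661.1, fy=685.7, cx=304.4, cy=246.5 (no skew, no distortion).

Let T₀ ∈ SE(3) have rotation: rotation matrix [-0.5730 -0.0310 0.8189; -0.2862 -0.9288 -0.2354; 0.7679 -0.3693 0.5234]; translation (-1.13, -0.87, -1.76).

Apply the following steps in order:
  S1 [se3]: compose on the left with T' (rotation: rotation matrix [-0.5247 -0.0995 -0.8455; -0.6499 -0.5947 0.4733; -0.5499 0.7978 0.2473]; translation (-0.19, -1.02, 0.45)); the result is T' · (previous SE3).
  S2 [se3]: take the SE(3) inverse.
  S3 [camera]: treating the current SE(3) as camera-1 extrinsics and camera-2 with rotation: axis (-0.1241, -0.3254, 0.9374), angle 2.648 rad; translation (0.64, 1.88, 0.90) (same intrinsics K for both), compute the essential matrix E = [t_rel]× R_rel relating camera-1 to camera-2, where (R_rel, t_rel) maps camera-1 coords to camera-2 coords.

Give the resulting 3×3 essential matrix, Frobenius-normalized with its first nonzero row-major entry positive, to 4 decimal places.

matrix = [0.0211 0.6741 0.1438; 0.0886 0.1857 -0.1706; -0.2526 -0.0739 0.6195]

after S1 (compose_se3): R=[-0.3201 0.4209 -0.8487; 0.9061 0.3977 -0.1445; 0.2767 -0.8153 -0.5087], t=(1.9775, -0.6012, -0.0580)
after S2 (invert_se3): R=[-0.3201 0.9061 0.2767; 0.4209 0.3977 -0.8153; -0.8487 -0.1445 -0.5087], t=(1.1938, -0.6405, 1.5620)
after S3 (essential): [0.0211 0.6741 0.1438; 0.0886 0.1857 -0.1706; -0.2526 -0.0739 0.6195]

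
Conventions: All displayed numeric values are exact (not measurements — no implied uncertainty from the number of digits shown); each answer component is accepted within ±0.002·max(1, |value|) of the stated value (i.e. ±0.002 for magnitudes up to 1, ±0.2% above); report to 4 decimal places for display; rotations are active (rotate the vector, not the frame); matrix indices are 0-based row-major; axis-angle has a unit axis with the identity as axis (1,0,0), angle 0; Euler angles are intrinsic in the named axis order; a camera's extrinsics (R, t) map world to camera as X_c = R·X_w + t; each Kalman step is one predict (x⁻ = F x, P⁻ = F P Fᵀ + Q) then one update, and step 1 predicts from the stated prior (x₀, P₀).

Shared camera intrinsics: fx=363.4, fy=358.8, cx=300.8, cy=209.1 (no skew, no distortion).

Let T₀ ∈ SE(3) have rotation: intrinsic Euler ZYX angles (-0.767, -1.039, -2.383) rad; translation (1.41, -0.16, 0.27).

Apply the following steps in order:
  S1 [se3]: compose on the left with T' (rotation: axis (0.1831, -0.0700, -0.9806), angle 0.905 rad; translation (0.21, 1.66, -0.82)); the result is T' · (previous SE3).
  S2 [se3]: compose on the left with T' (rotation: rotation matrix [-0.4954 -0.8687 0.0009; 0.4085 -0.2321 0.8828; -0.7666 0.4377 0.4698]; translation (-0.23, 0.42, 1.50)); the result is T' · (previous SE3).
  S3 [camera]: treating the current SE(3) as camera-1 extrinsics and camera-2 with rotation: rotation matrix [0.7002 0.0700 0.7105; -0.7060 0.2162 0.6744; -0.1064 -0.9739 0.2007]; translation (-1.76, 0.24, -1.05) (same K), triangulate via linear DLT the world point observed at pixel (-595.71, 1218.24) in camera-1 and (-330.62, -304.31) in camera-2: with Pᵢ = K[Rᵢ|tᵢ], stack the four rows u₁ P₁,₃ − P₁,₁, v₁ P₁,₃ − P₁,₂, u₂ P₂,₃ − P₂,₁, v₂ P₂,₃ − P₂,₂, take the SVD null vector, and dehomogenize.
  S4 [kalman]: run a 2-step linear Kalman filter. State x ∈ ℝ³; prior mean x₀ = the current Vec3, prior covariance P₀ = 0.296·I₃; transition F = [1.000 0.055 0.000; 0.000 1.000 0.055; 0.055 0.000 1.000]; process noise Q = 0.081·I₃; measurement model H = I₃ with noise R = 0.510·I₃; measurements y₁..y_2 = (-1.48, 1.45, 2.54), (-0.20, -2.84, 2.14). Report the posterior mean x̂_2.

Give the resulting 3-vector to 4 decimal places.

result = (-0.1154, -1.3048, 1.4380)

after S1 (compose_se3): R=[-0.1461 -0.7210 0.6774; -0.6029 -0.4780 -0.6388; 0.7844 -0.5017 -0.3648], t=(0.9430, 0.4348, -0.6004)
after S2 (compose_se3): R=[0.5967 0.7720 0.2190; 0.7726 -0.6264 0.1029; 0.2166 0.1078 -0.9703], t=(-1.0754, 0.1743, 0.6853)
after S3 (triangulate): (1.0755, -1.9148, -0.0716)
after S4 (kf_track): (-0.1154, -1.3048, 1.4380)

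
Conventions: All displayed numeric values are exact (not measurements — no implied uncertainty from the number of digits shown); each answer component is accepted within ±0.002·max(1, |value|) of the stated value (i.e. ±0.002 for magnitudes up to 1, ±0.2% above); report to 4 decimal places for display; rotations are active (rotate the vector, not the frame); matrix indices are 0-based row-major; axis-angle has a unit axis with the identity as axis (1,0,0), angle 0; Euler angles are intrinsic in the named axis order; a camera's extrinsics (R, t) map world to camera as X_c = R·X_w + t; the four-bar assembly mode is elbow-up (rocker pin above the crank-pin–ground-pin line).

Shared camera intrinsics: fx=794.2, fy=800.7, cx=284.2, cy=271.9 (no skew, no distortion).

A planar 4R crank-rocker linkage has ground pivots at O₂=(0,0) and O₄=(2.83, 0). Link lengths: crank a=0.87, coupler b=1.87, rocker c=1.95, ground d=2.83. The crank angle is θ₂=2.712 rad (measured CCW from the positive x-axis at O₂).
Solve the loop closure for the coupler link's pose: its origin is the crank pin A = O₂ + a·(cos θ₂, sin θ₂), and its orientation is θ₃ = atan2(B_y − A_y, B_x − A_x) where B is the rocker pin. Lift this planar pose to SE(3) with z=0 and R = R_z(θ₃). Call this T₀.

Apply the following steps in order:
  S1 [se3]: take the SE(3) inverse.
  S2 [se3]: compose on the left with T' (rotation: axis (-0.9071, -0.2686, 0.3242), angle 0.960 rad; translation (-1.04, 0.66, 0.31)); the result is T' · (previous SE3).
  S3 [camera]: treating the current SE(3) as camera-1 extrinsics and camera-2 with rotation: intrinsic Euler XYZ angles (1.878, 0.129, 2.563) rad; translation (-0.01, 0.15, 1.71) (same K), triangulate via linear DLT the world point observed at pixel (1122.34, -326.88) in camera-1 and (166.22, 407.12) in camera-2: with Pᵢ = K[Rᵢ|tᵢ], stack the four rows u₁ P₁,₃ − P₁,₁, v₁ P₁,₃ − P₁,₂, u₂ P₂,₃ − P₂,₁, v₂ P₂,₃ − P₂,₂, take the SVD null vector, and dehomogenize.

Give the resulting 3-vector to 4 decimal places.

result = (1.7067, -1.7654, -1.4642)

source (fourbar_fk): coupler pose = R=[0.9768 -0.2144 0.0000; 0.2144 0.9768 0.0000; 0.0000 0.0000 1.0000], t=(-0.7909, 0.3624, 0.0000)
after S1 (invert_se3): R=[0.9768 0.2144 0.0000; -0.2144 0.9768 0.0000; 0.0000 0.0000 1.0000], t=(0.6949, -0.5235, 0.0000)
after S2 (compose_se3): R=[0.9376 0.0403 -0.3455; 0.2314 0.6694 0.7059; 0.2597 -0.7418 0.6183], t=(-0.3130, 0.6004, 0.7842)
after S3 (triangulate): (1.7067, -1.7654, -1.4642)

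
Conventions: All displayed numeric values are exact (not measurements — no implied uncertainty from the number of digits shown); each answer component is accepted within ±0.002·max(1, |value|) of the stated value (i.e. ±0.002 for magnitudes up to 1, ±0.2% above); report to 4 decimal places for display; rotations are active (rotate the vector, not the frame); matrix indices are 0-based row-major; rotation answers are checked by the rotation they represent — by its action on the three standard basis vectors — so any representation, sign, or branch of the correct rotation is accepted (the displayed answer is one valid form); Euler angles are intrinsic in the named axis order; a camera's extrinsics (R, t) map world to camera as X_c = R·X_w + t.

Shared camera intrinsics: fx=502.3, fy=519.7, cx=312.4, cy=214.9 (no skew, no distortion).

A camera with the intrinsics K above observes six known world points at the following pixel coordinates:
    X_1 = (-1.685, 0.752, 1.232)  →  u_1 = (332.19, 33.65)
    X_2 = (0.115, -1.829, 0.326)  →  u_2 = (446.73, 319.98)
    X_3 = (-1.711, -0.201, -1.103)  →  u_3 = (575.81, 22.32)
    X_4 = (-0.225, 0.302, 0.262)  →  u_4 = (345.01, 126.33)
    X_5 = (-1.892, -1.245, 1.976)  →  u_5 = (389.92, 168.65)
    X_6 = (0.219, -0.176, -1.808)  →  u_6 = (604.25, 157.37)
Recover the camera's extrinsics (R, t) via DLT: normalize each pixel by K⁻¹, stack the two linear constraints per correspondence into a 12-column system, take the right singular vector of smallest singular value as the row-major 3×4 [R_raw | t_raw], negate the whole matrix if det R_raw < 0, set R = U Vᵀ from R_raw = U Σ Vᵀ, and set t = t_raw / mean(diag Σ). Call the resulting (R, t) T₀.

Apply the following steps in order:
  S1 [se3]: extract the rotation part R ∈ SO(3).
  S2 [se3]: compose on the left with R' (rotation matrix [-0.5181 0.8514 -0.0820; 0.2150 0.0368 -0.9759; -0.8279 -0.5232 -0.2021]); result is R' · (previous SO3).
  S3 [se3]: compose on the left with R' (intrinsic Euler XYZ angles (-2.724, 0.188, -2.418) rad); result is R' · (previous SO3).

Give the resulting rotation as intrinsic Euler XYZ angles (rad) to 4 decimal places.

rotation (euler_xyz) = (2.7348, -0.8857, -2.2324)

source (pnp_recover): camera pose = R=[-0.5372 -0.6014 -0.5913; 0.6934 -0.7141 0.0964; -0.4802 -0.3582 0.8006], t=(0.5000, -0.4000, 4.1699)
after S1 (rot_of_se3): [-0.5372 -0.6014 -0.5913; 0.6934 -0.7141 0.0964; -0.4802 -0.3582 0.8006]
after S2 (compose_so3): [0.9080 -0.2670 0.3228; 0.3787 0.1940 -0.9049; 0.1790 0.9440 0.2773]
after S3 (compose_so3): [-0.3887 0.4992 -0.7744; 0.9129 0.3225 -0.2504; 0.1248 -0.8042 -0.5811]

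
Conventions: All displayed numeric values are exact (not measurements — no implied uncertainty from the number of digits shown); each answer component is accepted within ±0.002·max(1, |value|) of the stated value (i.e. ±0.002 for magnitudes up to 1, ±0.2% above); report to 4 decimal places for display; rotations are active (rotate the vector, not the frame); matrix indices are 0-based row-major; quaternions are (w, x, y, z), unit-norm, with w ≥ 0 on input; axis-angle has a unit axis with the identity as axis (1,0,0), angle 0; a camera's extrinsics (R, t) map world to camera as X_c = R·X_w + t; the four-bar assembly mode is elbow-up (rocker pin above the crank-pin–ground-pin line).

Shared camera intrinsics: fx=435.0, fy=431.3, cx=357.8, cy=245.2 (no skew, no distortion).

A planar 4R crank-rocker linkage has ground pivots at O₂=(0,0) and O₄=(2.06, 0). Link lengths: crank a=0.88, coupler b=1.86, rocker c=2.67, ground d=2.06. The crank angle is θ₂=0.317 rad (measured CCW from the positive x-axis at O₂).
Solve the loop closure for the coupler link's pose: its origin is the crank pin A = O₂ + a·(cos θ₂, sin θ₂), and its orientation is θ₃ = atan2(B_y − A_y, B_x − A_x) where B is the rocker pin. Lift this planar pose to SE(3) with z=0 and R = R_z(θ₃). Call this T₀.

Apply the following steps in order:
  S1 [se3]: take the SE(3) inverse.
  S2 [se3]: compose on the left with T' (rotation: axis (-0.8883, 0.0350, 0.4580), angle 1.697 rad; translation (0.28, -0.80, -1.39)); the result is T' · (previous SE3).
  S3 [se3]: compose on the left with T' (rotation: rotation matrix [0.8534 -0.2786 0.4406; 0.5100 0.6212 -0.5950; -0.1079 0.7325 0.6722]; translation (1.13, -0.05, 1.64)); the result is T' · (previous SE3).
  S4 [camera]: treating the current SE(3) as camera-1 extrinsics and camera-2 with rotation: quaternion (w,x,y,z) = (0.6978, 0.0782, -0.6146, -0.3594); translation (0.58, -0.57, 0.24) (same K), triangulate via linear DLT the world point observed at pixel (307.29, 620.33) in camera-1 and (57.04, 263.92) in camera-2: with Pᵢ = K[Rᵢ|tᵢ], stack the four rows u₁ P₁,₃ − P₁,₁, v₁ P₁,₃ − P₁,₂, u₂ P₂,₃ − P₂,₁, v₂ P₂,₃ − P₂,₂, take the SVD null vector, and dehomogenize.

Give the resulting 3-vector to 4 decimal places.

result = (0.5750, 0.4718, 1.8949)

source (fourbar_fk): coupler pose = R=[-0.2430 -0.9700 0.0000; 0.9700 -0.2430 0.0000; 0.0000 0.0000 1.0000], t=(0.8362, 0.2743, 0.0000)
after S1 (invert_se3): R=[-0.2430 0.9700 0.0000; -0.9700 -0.2430 -0.0000; 0.0000 0.0000 1.0000], t=(-0.0629, 0.8778, 0.0000)
after S2 (compose_se3): R=[0.2894 0.8585 -0.4233; 0.0189 0.4370 0.8992; 0.9570 -0.2682 0.1102], t=(-0.1975, -0.9357, -2.1166)
after S3 (compose_se3): R=[0.6633 0.4927 -0.5632; -0.4101 0.8689 0.2771; 0.6259 0.0472 0.7785], t=(0.2896, 0.5275, -0.4468)
after S4 (triangulate): (0.5750, 0.4718, 1.8949)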